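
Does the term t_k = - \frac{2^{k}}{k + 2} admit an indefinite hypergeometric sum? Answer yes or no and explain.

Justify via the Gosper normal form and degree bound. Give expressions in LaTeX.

The ratio is 2*(k + 2)/(k + 3).
Normal form (A,B,C) = (2*k + 4, k + 3, 1).
f must satisfy (2*k + 4)·f(k+1) − (k + 2)·f(k) = 1.
Bound: deg f ≤ -1.
d = -1 < 0 ⇒ no nonzero polynomial f; not summable.

No. Not Gosper-summable.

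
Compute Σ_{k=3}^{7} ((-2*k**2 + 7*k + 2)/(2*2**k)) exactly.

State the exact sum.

Σ = -91/256

Step 1: r(k) = (2*k**2 - 3*k - 7)/(2*(2*k**2 - 7*k - 2)).
A = 1/2, B = 1, C = k**2 - 7*k/2 - 1.
Key eq: (1/2)·f(k+1) = (1)·f(k) + (k**2 - 7*k/2 - 1).
Bound: deg f ≤ 2.
Coefficient equations give f(k) = -2*k**2 + 3*k + 3.
Then R = B(k−1)f/C = -2*(2*k**2 - 3*k - 3)/(2*k**2 - 7*k - 2), so s_k = R(k)·t_k = (2*k**2 - 3*k - 3)/2**k.
Verify: (-2*k**2 + 7*k + 2)/(2*2**k) matches t_k.
Evaluate s at k=8 and k=3: 101/256 and 3/4; difference -91/256.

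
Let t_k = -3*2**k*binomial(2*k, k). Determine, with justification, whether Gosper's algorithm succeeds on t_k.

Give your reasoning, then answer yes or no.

No — t_k has no hypergeometric antidifference.

Step 1: r(k) = 4*(2*k + 1)/(k + 1).
Factor: A=8*k + 4; B=k + 1; C=1.
Solve (8*k + 4)·f(k+1) − (k)·f(k) = 1.
deg f ≤ -1 (via 1,1,0).
Negative degree bound (-1): no f exists, t_k not Gosper-summable.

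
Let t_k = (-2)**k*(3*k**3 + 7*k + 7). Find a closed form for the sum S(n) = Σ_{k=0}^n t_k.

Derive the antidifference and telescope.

Compute t_(k+1)/t_k: get 2*(-7*k - 3*(k + 1)**3 - 14)/(3*k**3 + 7*k + 7).
Gosper form: A/B · C(k+1)/C(k) with A=-2, B=1, C=k**3 + 7*k/3 + 7/3.
Key eq: (-2)·f(k+1) = (1)·f(k) + (k**3 + 7*k/3 + 7/3).
Degrees (0,0,3) ⇒ d ≤ 3.
Match coefficients ⇒ f(k) = -(k**3 - 2*k**2 + 3*k + 1)/3.
So s_k = (B(k−1)f/C)·t_k = (-(k**3 - 2*k**2 + 3*k + 1)/(3*k**3 + 7*k + 7))·t_k = (-2)**k*(-k**3 + 2*k**2 - 3*k - 1).
Check: Δs_k = (-2)**k*(3*k**3 + 7*k + 7). ✓
Telescope: S(n) = s_(n+1) − s_(0) = 2*(-2)**n*(n**3 + n**2 + 2*n + 3) − (-1) = 2*(-2)**n*n**3 + 2*(-2)**n*n**2 + 4*(-2)**n*n + 6*(-2)**n + 1.

S(n) = 2*(-2)**n*n**3 + 2*(-2)**n*n**2 + 4*(-2)**n*n + 6*(-2)**n + 1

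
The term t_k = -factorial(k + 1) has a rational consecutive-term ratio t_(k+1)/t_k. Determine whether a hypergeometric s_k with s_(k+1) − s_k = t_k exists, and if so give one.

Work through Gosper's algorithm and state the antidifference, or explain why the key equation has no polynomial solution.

Ratio r(k) = k + 2.
Factor: A=k + 2; B=1; C=1.
f must satisfy (k + 2)·f(k+1) − (1)·f(k) = 1.
d = -1 from the (1,0,0) case.
Bound -1 < 0, so the key equation has no polynomial solution.

no hypergeometric antidifference exists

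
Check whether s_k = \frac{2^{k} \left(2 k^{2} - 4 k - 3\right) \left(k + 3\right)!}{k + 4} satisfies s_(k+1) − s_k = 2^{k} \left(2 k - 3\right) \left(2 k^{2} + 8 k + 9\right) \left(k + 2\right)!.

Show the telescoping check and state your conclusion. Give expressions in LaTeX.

s_(k+1) = 2**(k + 1)*(2*k**2 - 5)*factorial(k + 4)/(k + 5)
s_(k+1) − s_k = 2**k*(4*k**4 + 30*k**3 + 48*k**2 - 57*k - 145)*factorial(k + 3)/((k + 4)*(k + 5))
(s_(k+1) − s_k) − t_k = -2**k*(4*k**4 + 26*k**3 + 32*k**2 - 47*k - 105)*factorial(k + 2)/((k + 4)*(k + 5))

Invalid: residual - \frac{2^{k} \left(4 k^{4} + 26 k^{3} + 32 k^{2} - 47 k - 105\right) \left(k + 2\right)!}{\left(k + 4\right) \left(k + 5\right)} ≠ 0.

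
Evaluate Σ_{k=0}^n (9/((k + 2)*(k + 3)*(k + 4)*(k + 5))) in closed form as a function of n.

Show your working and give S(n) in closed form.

Ratio r(k) = (k + 2)/(k + 6).
Take A(k)=k + 2, B(k)=k + 6, C(k)=1.
Key eq: (k + 2)·f(k+1) = (k + 5)·f(k) + (1).
From deg A=1, deg B=1, deg C=0: d=3.
Coefficient equations give f(k) = k*(k**2 + 9*k + 26)/72.
Get s_k = R·t_k = k*(k**2 + 9*k + 26)/(8*(k + 2)*(k + 3)*(k + 4)) with R(k) = B(k−1)f(k)/C(k) = k*(k + 5)*(k**2 + 9*k + 26)/72.
Check: Δs_k = 9/(k**4 + 14*k**3 + 71*k**2 + 154*k + 120). ✓
s_(n+1) = (n**3 + 12*n**2 + 47*n + 36)/(8*(n**3 + 12*n**2 + 47*n + 60)) and s_(0) = 0, so S(n) = (n**3 + 12*n**2 + 47*n + 36)/(8*(n**3 + 12*n**2 + 47*n + 60)).

S(n) = (n**3 + 12*n**2 + 47*n + 36)/(8*(n**3 + 12*n**2 + 47*n + 60))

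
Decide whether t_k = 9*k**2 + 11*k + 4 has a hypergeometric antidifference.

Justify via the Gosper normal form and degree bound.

Yes. s_k = k**2*(3*k + 1).

Compute t_(k+1)/t_k: get (9*k**2 + 29*k + 24)/(9*k**2 + 11*k + 4).
So A=1 and B=1, with C=k**2 + 11*k/9 + 4/9.
f must satisfy (1)·f(k+1) − (1)·f(k) = k**2 + 11*k/9 + 4/9.
Bound: deg f ≤ 3.
Solve for f: f(k) = k**2*(3*k + 1)/9 (degree 3 ≤ 3).
R(k) = B(k−1)·f(k)/C(k) = k**2*(3*k + 1)/(9*k**2 + 11*k + 4); s_k = R·t_k = k**2*(3*k + 1).
Verify: 9*k**2 + 11*k + 4 matches t_k.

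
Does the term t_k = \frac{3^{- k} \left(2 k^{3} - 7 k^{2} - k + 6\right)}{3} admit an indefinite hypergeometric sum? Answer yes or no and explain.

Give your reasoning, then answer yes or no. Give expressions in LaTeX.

Yes. s_k = 3^{- k} \left(- k^{3} + 2 k^{2} + k - 2\right).

Ratio r(k) = k*(2*k**2 - k - 9)/(3*(2*k**3 - 7*k**2 - k + 6)).
A = 1/3, B = 1, C = k**3 - 7*k**2/2 - k/2 + 3.
Solve (1/3)·f(k+1) − (1)·f(k) = k**3 - 7*k**2/2 - k/2 + 3.
d = 3 from the (0,0,3) case.
Solving with deg f ≤ 3: f(k) = -3*(k - 2)*(k - 1)*(k + 1)/2.
R(k) = B(k−1)·f(k)/C(k) = -3*(k - 2)*(k + 1)/(2*k**2 - 5*k - 6); s_k = R·t_k = (-k**3 + 2*k**2 + k - 2)/3**k.
Check: Δs_k = (2*k**3 - 7*k**2 - k + 6)/(3*3**k). ✓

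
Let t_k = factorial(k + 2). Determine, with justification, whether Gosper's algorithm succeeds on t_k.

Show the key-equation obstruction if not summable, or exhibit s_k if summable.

No — t_k has no hypergeometric antidifference.

The ratio is k + 3.
A = k + 3, B = 1, C = 1.
Key eq: (k + 3)·f(k+1) = (1)·f(k) + (1).
deg f ≤ -1 (via 1,0,0).
Negative degree bound (-1): no f exists, t_k not Gosper-summable.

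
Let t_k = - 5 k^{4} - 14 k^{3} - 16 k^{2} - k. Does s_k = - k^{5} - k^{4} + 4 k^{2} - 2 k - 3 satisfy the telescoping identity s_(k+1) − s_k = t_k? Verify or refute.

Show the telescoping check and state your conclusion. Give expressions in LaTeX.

valid; difference matches t_k

s_(k+1) = -2*k - (k + 1)**5 - (k + 1)**4 + 4*(k + 1)**2 - 5
s_(k+1) − s_k = k*(-5*k**3 - 14*k**2 - 16*k - 1)
(s_(k+1) − s_k) − t_k = 0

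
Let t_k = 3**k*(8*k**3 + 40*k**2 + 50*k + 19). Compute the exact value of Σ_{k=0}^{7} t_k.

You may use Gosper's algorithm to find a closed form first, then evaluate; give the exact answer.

r(k) = 3*(8*k**3 + 64*k**2 + 154*k + 117)/(8*k**3 + 40*k**2 + 50*k + 19) after simplifying.
Normal form (A,B,C) = (3, 1, k**3 + 5*k**2 + 25*k/4 + 19/8).
f must satisfy (3)·f(k+1) − (1)·f(k) = k**3 + 5*k**2 + 25*k/4 + 19/8.
d = 3 from the (0,0,3) case.
Coefficient equations give f(k) = (4*k**3 + 2*k**2 + k - 1)/8.
R(k) = B(k−1)·f(k)/C(k) = (4*k**3 + 2*k**2 + k - 1)/(8*k**3 + 40*k**2 + 50*k + 19); s_k = R·t_k = 3**k*(4*k**3 + 2*k**2 + k - 1).
Check: Δs_k = 3**k*(8*k**3 + 40*k**2 + 50*k + 19). ✓
Sum = s_(8) − s_(0); s_(8) = 14322663, s_(0) = -1 ⇒ 14322664.

Σ = 14322664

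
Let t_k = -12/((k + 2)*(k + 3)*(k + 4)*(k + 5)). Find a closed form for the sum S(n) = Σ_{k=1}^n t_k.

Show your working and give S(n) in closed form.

The ratio is (k + 2)/(k + 6).
So A=k + 2 and B=k + 6, with C=1.
f must satisfy (k + 2)·f(k+1) − (k + 5)·f(k) = 1.
Bound: deg f ≤ 3.
Coefficient equations give f(k) = k*(k**2 + 9*k + 26)/72.
Certificate R = B(k−1)f/C = k*(k + 5)*(k**2 + 9*k + 26)/72 gives s_k = k*(-k**2 - 9*k - 26)/(6*(k + 2)*(k + 3)*(k + 4)).
Check: Δs_k = -12/(k**4 + 14*k**3 + 71*k**2 + 154*k + 120). ✓
Evaluate: s_(n+1) = (-n**3 - 12*n**2 - 47*n - 36)/(6*(n**3 + 12*n**2 + 47*n + 60)); subtract s_(1) = -1/10 ⇒ S(n) = n*(-n**2 - 12*n - 47)/(15*(n**3 + 12*n**2 + 47*n + 60)).

S(n) = n*(-n**2 - 12*n - 47)/(15*(n**3 + 12*n**2 + 47*n + 60))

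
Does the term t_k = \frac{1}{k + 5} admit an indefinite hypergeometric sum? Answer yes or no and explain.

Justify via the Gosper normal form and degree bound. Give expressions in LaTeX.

Ratio r(k) = (k + 5)/(k + 6).
Normal form (A,B,C) = (k + 5, k + 6, 1).
f must satisfy (k + 5)·f(k+1) − (k + 5)·f(k) = 1.
d = 0 from the (1,1,0) case.
Put f(k) = c0: A·f(k+1) − B(k−1)·f(k) − C = -1; need -1 = 0 — inconsistent ⇒ no f, not summable.

No. Not Gosper-summable.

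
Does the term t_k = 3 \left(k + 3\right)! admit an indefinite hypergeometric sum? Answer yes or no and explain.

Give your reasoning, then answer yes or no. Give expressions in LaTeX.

Ratio r(k) = k + 4.
Gosper form: A/B · C(k+1)/C(k) with A=k + 4, B=1, C=1.
Set up (k + 4)·f(k+1) − (1)·f(k) − (1) = 0.
From deg A=1, deg B=0, deg C=0: d=-1.
Negative degree bound (-1): no f exists, t_k not Gosper-summable.

No — negative degree bound, so no certificate f.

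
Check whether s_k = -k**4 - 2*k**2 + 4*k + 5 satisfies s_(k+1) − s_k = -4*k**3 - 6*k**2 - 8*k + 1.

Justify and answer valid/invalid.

valid; difference matches t_k

s_(k+1) = 4*k - (k + 1)**4 - 2*(k + 1)**2 + 9
s_(k+1) − s_k = -4*k**3 - 6*k**2 - 8*k + 1
(s_(k+1) − s_k) − t_k = 0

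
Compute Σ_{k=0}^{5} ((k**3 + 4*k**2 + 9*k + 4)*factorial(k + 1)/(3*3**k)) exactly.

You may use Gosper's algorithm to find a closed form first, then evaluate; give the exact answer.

Step 1: r(k) = (k**4 + 9*k**3 + 34*k**2 + 58*k + 36)/(3*(k**3 + 4*k**2 + 9*k + 4)).
A = k/3 + 2/3, B = 1, C = k**3 + 4*k**2 + 9*k + 4.
Key eq: (k/3 + 2/3)·f(k+1) = (1)·f(k) + (k**3 + 4*k**2 + 9*k + 4).
d = 2 from the (1,0,3) case.
A polynomial solution: f(k) = 3*(k**2 + 3*k + 4).
So s_k = (B(k−1)f/C)·t_k = (3*(k**2 + 3*k + 4)/(k**3 + 4*k**2 + 9*k + 4))·t_k = (k**2 + 3*k + 4)*factorial(k + 1)/3**k.
Check: Δs_k = (k**3 + 4*k**2 + 9*k + 4)*factorial(k + 1)/(3*3**k). ✓
Telescoping: Σ = s_(6) − s_(0) = 32480/81 − (4) = 32156/81.

Σ = 32156/81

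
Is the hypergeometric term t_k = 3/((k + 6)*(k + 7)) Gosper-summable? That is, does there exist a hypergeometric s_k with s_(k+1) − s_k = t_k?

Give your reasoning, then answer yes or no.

The ratio is (k + 6)/(k + 8).
A = k + 6, B = k + 8, C = 1.
f must satisfy (k + 6)·f(k+1) − (k + 7)·f(k) = 1.
d = 1 from the (1,1,0) case.
A polynomial solution: f(k) = k/6.
So s_k = (B(k−1)f/C)·t_k = (k*(k + 7)/6)·t_k = k/(2*(k + 6)).
Check: Δs_k = 3/(k**2 + 13*k + 42). ✓

Yes. s_k = k/(2*(k + 6)).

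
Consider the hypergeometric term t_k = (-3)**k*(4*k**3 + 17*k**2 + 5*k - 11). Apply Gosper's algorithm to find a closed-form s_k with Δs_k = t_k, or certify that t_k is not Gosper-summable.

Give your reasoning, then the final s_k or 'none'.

s_k = (-3)**k*(-k**3 - 2*k**2 + 4*k + 2)

r(k) = 3*(-4*k**3 - 29*k**2 - 51*k - 15)/(4*k**3 + 17*k**2 + 5*k - 11) after simplifying.
Gosper form: A/B · C(k+1)/C(k) with A=-3, B=1, C=k**3 + 17*k**2/4 + 5*k/4 - 11/4.
f must satisfy (-3)·f(k+1) − (1)·f(k) = k**3 + 17*k**2/4 + 5*k/4 - 11/4.
Bound: deg f ≤ 3.
Coefficient equations give f(k) = -(k**3 + 2*k**2 - 4*k - 2)/4.
R(k) = B(k−1)·f(k)/C(k) = -(k**3 + 2*k**2 - 4*k - 2)/(4*k**3 + 17*k**2 + 5*k - 11); s_k = R·t_k = (-3)**k*(-k**3 - 2*k**2 + 4*k + 2).
s_(k+1) − s_k = (-3)**k*(4*k**3 + 17*k**2 + 5*k - 11) = t_k.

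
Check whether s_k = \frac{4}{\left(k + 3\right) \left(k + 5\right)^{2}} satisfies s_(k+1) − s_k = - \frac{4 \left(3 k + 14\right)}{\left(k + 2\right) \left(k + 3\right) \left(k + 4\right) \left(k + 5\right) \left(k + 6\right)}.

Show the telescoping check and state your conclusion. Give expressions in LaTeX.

Invalid: residual \frac{12 \left(4 k^{2} + 39 k + 94\right)}{k^{7} + 31 k^{6} + 405 k^{5} + 2885 k^{4} + 12074 k^{3} + 29604 k^{2} + 39240 k + 21600} ≠ 0.

s_(k+1) = 4/((k + 4)*(k + 6)**2)
s_(k+1) − s_k = 4/((k + 4)*(k + 6)**2) - 4/((k + 3)*(k + 5)**2)
(s_(k+1) − s_k) − t_k = 12*(4*k**2 + 39*k + 94)/(k**7 + 31*k**6 + 405*k**5 + 2885*k**4 + 12074*k**3 + 29604*k**2 + 39240*k + 21600)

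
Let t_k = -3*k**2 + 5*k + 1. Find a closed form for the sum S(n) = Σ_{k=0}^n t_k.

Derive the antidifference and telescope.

Compute t_(k+1)/t_k: get (3*k**2 + k - 3)/(3*k**2 - 5*k - 1).
Factor: A=1; B=1; C=k**2 - 5*k/3 - 1/3.
Need (1)·f(k+1) − (1)·f(k) = k**2 - 5*k/3 - 1/3.
Bound: deg f ≤ 3.
Match coefficients ⇒ f(k) = k*(k**2 - 4*k + 2)/3.
Certificate R = B(k−1)f/C = k*(k**2 - 4*k + 2)/(3*k**2 - 5*k - 1) gives s_k = k*(-k**2 + 4*k - 2).
Check: Δs_k = -3*k**2 + 5*k + 1. ✓
s_(n+1) = -n**3 + n**2 + 3*n + 1 and s_(0) = 0, so S(n) = -n**3 + n**2 + 3*n + 1.

S(n) = -n**3 + n**2 + 3*n + 1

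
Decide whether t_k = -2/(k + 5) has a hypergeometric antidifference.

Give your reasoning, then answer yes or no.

No. Not Gosper-summable.

r(k) = (k + 5)/(k + 6) after simplifying.
Take A(k)=k + 5, B(k)=k + 6, C(k)=1.
Solve (k + 5)·f(k+1) − (k + 5)·f(k) = 1.
Degrees (1,1,0) ⇒ d ≤ 0.
Write f(k) = c0. Then LHS − RHS = -1, requiring -1 = 0: contradictory. No certificate.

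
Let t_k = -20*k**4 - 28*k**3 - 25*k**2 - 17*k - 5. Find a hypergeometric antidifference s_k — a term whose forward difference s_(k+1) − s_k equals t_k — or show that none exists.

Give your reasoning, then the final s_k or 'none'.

The ratio is (20*k**4 + 108*k**3 + 229*k**2 + 231*k + 95)/(20*k**4 + 28*k**3 + 25*k**2 + 17*k + 5).
Take A(k)=1, B(k)=1, C(k)=k**4 + 7*k**3/5 + 5*k**2/4 + 17*k/20 + 1/4.
Set up (1)·f(k+1) − (1)·f(k) − (k**4 + 7*k**3/5 + 5*k**2/4 + 17*k/20 + 1/4) = 0.
d = 5 from the (0,0,4) case.
A polynomial solution: f(k) = k**2*(4*k**3 - 3*k**2 + k + 3)/20.
Certificate R = B(k−1)f/C = k**2*(4*k**3 - 3*k**2 + k + 3)/(20*k**4 + 28*k**3 + 25*k**2 + 17*k + 5) gives s_k = k**2*(-4*k**3 + 3*k**2 - k - 3).
s_(k+1) − s_k = -20*k**4 - 28*k**3 - 25*k**2 - 17*k - 5 = t_k.

s_k = k**2*(-4*k**3 + 3*k**2 - k - 3)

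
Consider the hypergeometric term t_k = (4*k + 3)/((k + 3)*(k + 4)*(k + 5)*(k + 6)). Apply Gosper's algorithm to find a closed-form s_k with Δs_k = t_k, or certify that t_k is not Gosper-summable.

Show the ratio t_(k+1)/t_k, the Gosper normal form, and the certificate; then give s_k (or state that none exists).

Ratio r(k) = (k + 3)*(4*k + 7)/((k + 7)*(4*k + 3)).
A = k + 3, B = k + 7, C = k + 3/4.
Set up (k + 3)·f(k+1) − (k + 6)·f(k) − (k + 3/4) = 0.
Bound: deg f ≤ 3.
Solve for f: f(k) = k*(k**2 + 12*k + 7)/80 (degree 3 ≤ 3).
Certificate R = B(k−1)f/C = k*(k + 6)*(k**2 + 12*k + 7)/(20*(4*k + 3)) gives s_k = k*(k**2 + 12*k + 7)/(20*(k + 3)*(k + 4)*(k + 5)).
Verify: (4*k + 3)/(k**4 + 18*k**3 + 119*k**2 + 342*k + 360) matches t_k.

s_k = k*(k**2 + 12*k + 7)/(20*(k + 3)*(k + 4)*(k + 5))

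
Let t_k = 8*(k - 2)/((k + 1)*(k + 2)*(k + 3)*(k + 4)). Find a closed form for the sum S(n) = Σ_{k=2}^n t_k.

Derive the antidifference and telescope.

S(n) = (n**3 + 9*n**2 - 34*n + 24)/(15*(n**3 + 9*n**2 + 26*n + 24))

Step 1: r(k) = (k - 1)*(k + 1)/((k - 2)*(k + 5)).
So A=k + 1 and B=k + 5, with C=k - 2.
Solve (k + 1)·f(k+1) − (k + 4)·f(k) = k - 2.
d = 3 from the (1,1,1) case.
Coefficient equations give f(k) = -k*(k**2 + 6*k + 17)/12.
Certificate R = B(k−1)f/C = -k*(k + 4)*(k**2 + 6*k + 17)/(12*(k - 2)) gives s_k = 2*k*(-k**2 - 6*k - 17)/(3*(k + 1)*(k + 2)*(k + 3)).
Verify: 8*(k - 2)/(k**4 + 10*k**3 + 35*k**2 + 50*k + 24) matches t_k.
Evaluate: s_(n+1) = 2*(-n**3 - 9*n**2 - 32*n - 24)/(3*(n**3 + 9*n**2 + 26*n + 24)); subtract s_(2) = -11/15 ⇒ S(n) = (n**3 + 9*n**2 - 34*n + 24)/(15*(n**3 + 9*n**2 + 26*n + 24)).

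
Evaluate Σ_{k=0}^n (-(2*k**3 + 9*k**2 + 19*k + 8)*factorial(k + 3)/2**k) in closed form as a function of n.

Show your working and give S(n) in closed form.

S(n) = -24 - 2*n**2*factorial(n + 4)/2**n - 5*n*factorial(n + 4)/2**n - factorial(n + 4)/2**n

The ratio is (2*k**4 + 23*k**3 + 103*k**2 + 210*k + 152)/(2*(2*k**3 + 9*k**2 + 19*k + 8)).
Factor: A=k/2 + 2; B=1; C=k**3 + 9*k**2/2 + 19*k/2 + 4.
Set up (k/2 + 2)·f(k+1) − (1)·f(k) − (k**3 + 9*k**2/2 + 19*k/2 + 4) = 0.
Degrees (1,0,3) ⇒ d ≤ 2.
A polynomial solution: f(k) = 2*k**2 + k - 2.
Get s_k = R·t_k = -2**(1 - k)*(2*k**2 + k - 2)*factorial(k + 3) with R(k) = B(k−1)f(k)/C(k) = 2*(2*k**2 + k - 2)/(2*k**3 + 9*k**2 + 19*k + 8).
Verify: -(2*k**3 + 9*k**2 + 19*k + 8)*factorial(k + 3)/2**k matches t_k.
Σ_(k=0)^n t_k = s_(n+1) − s_(0) = (-(2*n**2 + 5*n + 1)*factorial(n + 4)/2**n) − (24), i.e. -24 - 2*n**2*factorial(n + 4)/2**n - 5*n*factorial(n + 4)/2**n - factorial(n + 4)/2**n.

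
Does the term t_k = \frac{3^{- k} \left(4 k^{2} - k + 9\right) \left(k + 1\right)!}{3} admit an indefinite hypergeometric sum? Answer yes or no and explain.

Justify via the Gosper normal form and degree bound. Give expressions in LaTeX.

Yes. s_k = 3^{- k} \left(4 k - 1\right) \left(k + 1\right)!.

Compute t_(k+1)/t_k: get (k + 2)*(-k + 4*(k + 1)**2 + 8)/(3*(4*k**2 - k + 9)).
Gosper form: A/B · C(k+1)/C(k) with A=k/3 + 2/3, B=1, C=k**2 - k/4 + 9/4.
Set up (k/3 + 2/3)·f(k+1) − (1)·f(k) − (k**2 - k/4 + 9/4) = 0.
Degrees (1,0,2) ⇒ d ≤ 1.
A polynomial solution: f(k) = 3*(4*k - 1)/4.
So s_k = (B(k−1)f/C)·t_k = (3*(4*k - 1)/(4*k**2 - k + 9))·t_k = (4*k - 1)*factorial(k + 1)/3**k.
Check: Δs_k = (4*k**2 - k + 9)*factorial(k + 1)/(3*3**k). ✓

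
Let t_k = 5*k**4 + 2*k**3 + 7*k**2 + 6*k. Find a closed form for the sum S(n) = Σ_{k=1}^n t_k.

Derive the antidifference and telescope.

S(n) = n*(n**4 + 3*n**3 + 5*n**2 + 7*n + 4)

Step 1: r(k) = (5*k**4 + 22*k**3 + 43*k**2 + 46*k + 20)/(k*(5*k**3 + 2*k**2 + 7*k + 6)).
Factor: A=1; B=1; C=k**4 + 2*k**3/5 + 7*k**2/5 + 6*k/5.
Set up (1)·f(k+1) − (1)·f(k) − (k**4 + 2*k**3/5 + 7*k**2/5 + 6*k/5) = 0.
Degrees (0,0,4) ⇒ d ≤ 5.
Match coefficients ⇒ f(k) = k*(k - 1)*(k**3 - k**2 + 2*k + 2)/5.
So s_k = (B(k−1)f/C)·t_k = ((k - 1)*(k**3 - k**2 + 2*k + 2)/(5*k**3 + 2*k**2 + 7*k + 6))·t_k = k*(k**4 - 2*k**3 + 3*k**2 - 2).
Δs = k*(5*k**3 + 2*k**2 + 7*k + 6), as required.
s_(n+1) = n*(n**4 + 3*n**3 + 5*n**2 + 7*n + 4) and s_(1) = 0, so S(n) = n*(n**4 + 3*n**3 + 5*n**2 + 7*n + 4).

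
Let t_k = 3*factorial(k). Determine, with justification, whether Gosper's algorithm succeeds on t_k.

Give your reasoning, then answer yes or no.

No — negative degree bound, so no certificate f.

r(k) = k + 1 after simplifying.
Normal form (A,B,C) = (k + 1, 1, 1).
Set up (k + 1)·f(k+1) − (1)·f(k) − (1) = 0.
From deg A=1, deg B=0, deg C=0: d=-1.
Bound -1 < 0, so the key equation has no polynomial solution.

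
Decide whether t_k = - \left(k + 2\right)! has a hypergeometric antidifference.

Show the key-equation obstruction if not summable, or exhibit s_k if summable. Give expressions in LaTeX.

No. Not Gosper-summable.

t_(k+1)/t_k = k + 3.
Normal form (A,B,C) = (k + 3, 1, 1).
Key eq: (k + 3)·f(k+1) = (1)·f(k) + (1).
Bound: deg f ≤ -1.
deg f ≤ -1 is impossible — no certificate.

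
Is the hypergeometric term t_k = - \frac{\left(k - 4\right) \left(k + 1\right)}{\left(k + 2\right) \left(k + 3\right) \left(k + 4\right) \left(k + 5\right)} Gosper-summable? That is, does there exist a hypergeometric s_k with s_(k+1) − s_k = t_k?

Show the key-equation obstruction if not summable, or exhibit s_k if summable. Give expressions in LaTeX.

Yes. s_k = \frac{k \left(k + 1\right)}{k^{3} + 9 k^{2} + 26 k + 24}.

Ratio r(k) = (k - 3)*(k + 2)**2/((k - 4)*(k + 1)*(k + 6)).
Normal form (A,B,C) = (k + 2, k + 6, k**2 - 3*k - 4).
Set up (k + 2)·f(k+1) − (k + 5)·f(k) − (k**2 - 3*k - 4) = 0.
Degrees (1,1,2) ⇒ d ≤ 3.
Match coefficients ⇒ f(k) = -k*(k + 1).
R(k) = B(k−1)·f(k)/C(k) = -k*(k + 5)/(k - 4); s_k = R·t_k = k*(k + 1)/(k**3 + 9*k**2 + 26*k + 24).
s_(k+1) − s_k = (-k**2 + 3*k + 4)/(k**4 + 14*k**3 + 71*k**2 + 154*k + 120) = t_k.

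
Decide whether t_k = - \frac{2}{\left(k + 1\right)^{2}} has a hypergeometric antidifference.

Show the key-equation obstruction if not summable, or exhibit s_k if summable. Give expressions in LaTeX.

The ratio is (k + 1)**2/(k + 2)**2.
Normal form (A,B,C) = (k**2 + 2*k + 1, k**2 + 4*k + 4, 1).
Set up (k**2 + 2*k + 1)·f(k+1) − (k**2 + 2*k + 1)·f(k) − (1) = 0.
From deg A=2, deg B=2, deg C=0: d=0.
f = c0 ⇒ A·f(k+1) − B(k−1)·f(k) − C = -1. The system {-1 = 0} is inconsistent; no antidifference.

No — key equation has no polynomial f.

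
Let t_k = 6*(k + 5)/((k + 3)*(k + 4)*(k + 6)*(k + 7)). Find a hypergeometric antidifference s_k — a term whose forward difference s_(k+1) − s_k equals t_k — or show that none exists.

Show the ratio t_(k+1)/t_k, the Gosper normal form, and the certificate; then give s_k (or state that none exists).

r(k) = (k + 3)*(k + 6)**2/((k + 5)**2*(k + 8)) after simplifying.
Take A(k)=k + 3, B(k)=k + 8, C(k)=k**2 + 10*k + 25.
Solve (k + 3)·f(k+1) − (k + 7)·f(k) = k**2 + 10*k + 25.
From deg A=1, deg B=1, deg C=2: d=4.
Match coefficients ⇒ f(k) = k*(k + 4)*(k + 5)*(k + 9)/36.
So s_k = (B(k−1)f/C)·t_k = (k*(k + 4)*(k + 7)*(k + 9)/(36*(k + 5)))·t_k = k*(k + 9)/(6*(k**2 + 9*k + 18)).
Δs = 6*(k + 5)/(k**4 + 20*k**3 + 145*k**2 + 450*k + 504), as required.

s_k = k*(k + 9)/(6*(k**2 + 9*k + 18))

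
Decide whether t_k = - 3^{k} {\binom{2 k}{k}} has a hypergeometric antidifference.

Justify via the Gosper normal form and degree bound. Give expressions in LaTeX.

Step 1: r(k) = 6*(2*k + 1)/(k + 1).
Gosper form: A/B · C(k+1)/C(k) with A=12*k + 6, B=k + 1, C=1.
Need (12*k + 6)·f(k+1) − (k)·f(k) = 1.
Degrees (1,1,0) ⇒ d ≤ -1.
d = -1 < 0 ⇒ no nonzero polynomial f; not summable.

No. Not Gosper-summable.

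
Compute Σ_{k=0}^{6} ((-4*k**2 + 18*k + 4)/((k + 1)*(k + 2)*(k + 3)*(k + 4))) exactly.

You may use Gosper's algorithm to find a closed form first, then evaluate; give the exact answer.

Σ = 49/120

The ratio is (k + 1)*(9*k - 2*(k + 1)**2 + 11)/((k + 5)*(-2*k**2 + 9*k + 2)).
Factor: A=k + 1; B=k + 5; C=k**2 - 9*k/2 - 1.
Set up (k + 1)·f(k+1) − (k + 4)·f(k) − (k**2 - 9*k/2 - 1) = 0.
Bound: deg f ≤ 3.
Match coefficients ⇒ f(k) = -k*(k**2 + 30*k - 7)/24.
Get s_k = R·t_k = k*(k**2 + 30*k - 7)/(6*(k + 1)*(k + 2)*(k + 3)) with R(k) = B(k−1)f(k)/C(k) = -k*(k + 4)*(k**2 + 30*k - 7)/(12*(2*k**2 - 9*k - 2)).
Check: Δs_k = 2*(-2*k**2 + 9*k + 2)/(k**4 + 10*k**3 + 35*k**2 + 50*k + 24). ✓
Sum = s_(7) − s_(0); s_(7) = 49/120, s_(0) = 0 ⇒ 49/120.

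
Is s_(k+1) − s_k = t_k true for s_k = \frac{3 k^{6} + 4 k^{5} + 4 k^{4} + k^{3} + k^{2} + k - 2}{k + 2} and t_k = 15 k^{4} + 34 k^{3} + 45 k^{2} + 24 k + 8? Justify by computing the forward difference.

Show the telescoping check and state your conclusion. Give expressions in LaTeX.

s_(k+1) = (3*k**6 + 22*k**5 + 69*k**4 + 117*k**3 + 113*k**2 + 60*k + 12)/(k + 3)
s_(k+1) − s_k = (15*k**6 + 97*k**5 + 242*k**4 + 343*k**3 + 282*k**2 + 131*k + 30)/(k**2 + 5*k + 6)
(s_(k+1) − s_k) − t_k = (-12*k**5 - 63*k**4 - 110*k**3 - 116*k**2 - 53*k - 18)/(k**2 + 5*k + 6)

Invalid: residual \frac{- 12 k^{5} - 63 k^{4} - 110 k^{3} - 116 k^{2} - 53 k - 18}{k^{2} + 5 k + 6} ≠ 0.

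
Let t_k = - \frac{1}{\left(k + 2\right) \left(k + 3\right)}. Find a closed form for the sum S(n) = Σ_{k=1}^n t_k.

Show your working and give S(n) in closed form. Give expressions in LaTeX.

Compute t_(k+1)/t_k: get (k + 2)/(k + 4).
Normal form (A,B,C) = (k + 2, k + 4, 1).
Set up (k + 2)·f(k+1) − (k + 3)·f(k) − (1) = 0.
From deg A=1, deg B=1, deg C=0: d=1.
Solving with deg f ≤ 1: f(k) = k/2.
Get s_k = R·t_k = -k/(2*k + 4) with R(k) = B(k−1)f(k)/C(k) = k*(k + 3)/2.
Verify: -1/(k**2 + 5*k + 6) matches t_k.
Evaluate: s_(n+1) = (-n - 1)/(2*(n + 3)); subtract s_(1) = -1/6 ⇒ S(n) = -n/(3*n + 9).

S(n) = - \frac{n}{3 n + 9}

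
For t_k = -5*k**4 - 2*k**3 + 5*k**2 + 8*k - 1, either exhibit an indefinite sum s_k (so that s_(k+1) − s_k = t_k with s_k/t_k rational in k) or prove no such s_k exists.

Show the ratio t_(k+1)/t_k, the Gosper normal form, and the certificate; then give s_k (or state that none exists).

Compute t_(k+1)/t_k: get (5*k**4 + 22*k**3 + 31*k**2 + 8*k - 5)/(5*k**4 + 2*k**3 - 5*k**2 - 8*k + 1).
Take A(k)=1, B(k)=1, C(k)=k**4 + 2*k**3/5 - k**2 - 8*k/5 + 1/5.
Solve (1)·f(k+1) − (1)·f(k) = k**4 + 2*k**3/5 - k**2 - 8*k/5 + 1/5.
Bound: deg f ≤ 5.
A polynomial solution: f(k) = k*(k**4 - 2*k**3 - k**2 - k + 4)/5.
Get s_k = R·t_k = k*(-k**4 + 2*k**3 + k**2 + k - 4) with R(k) = B(k−1)f(k)/C(k) = k*(k**4 - 2*k**3 - k**2 - k + 4)/(5*k**4 + 2*k**3 - 5*k**2 - 8*k + 1).
Verify: -5*k**4 - 2*k**3 + 5*k**2 + 8*k - 1 matches t_k.

s_k = k*(-k**4 + 2*k**3 + k**2 + k - 4)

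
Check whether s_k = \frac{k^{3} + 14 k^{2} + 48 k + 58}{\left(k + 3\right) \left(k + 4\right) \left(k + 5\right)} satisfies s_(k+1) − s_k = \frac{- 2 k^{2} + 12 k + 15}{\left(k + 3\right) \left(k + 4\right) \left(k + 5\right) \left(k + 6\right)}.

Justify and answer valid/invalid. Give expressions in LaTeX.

Valid: the claim telescopes to t_k.

s_(k+1) = (48*k + (k + 1)**3 + 14*(k + 1)**2 + 106)/((k + 4)*(k + 5)*(k + 6))
s_(k+1) − s_k = (-2*k**2 + 12*k + 15)/(k**4 + 18*k**3 + 119*k**2 + 342*k + 360)
(s_(k+1) − s_k) − t_k = 0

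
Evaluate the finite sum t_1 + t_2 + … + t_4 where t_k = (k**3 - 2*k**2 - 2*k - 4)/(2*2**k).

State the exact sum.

Σ = -35/16

Ratio r(k) = (k**3 + k**2 - 3*k - 7)/(2*(k**3 - 2*k**2 - 2*k - 4)).
Take A(k)=1/2, B(k)=1, C(k)=k**3 - 2*k**2 - 2*k - 4.
Set up (1/2)·f(k+1) − (1)·f(k) − (k**3 - 2*k**2 - 2*k - 4) = 0.
Bound: deg f ≤ 3.
Solving with deg f ≤ 3: f(k) = -2*(k**3 + k**2 + 3*k + 1).
Get s_k = R·t_k = (-k**3 - k**2 - 3*k - 1)/2**k with R(k) = B(k−1)f(k)/C(k) = -2*(k**3 + k**2 + 3*k + 1)/(k**3 - 2*k**2 - 2*k - 4).
Verify: (k**3 - 2*k**2 - 2*k - 4)/(2*2**k) matches t_k.
Σ_(k=1)^(4) t_k = s_(5) − s_(1) = -83/16 − (-3) = -35/16.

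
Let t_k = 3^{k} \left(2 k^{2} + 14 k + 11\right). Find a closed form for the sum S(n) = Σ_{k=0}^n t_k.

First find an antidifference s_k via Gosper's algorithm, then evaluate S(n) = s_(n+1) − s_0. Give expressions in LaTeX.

The ratio is 3*(2*k**2 + 18*k + 27)/(2*k**2 + 14*k + 11).
Factor: A=3; B=1; C=k**2 + 7*k + 11/2.
Solve (3)·f(k+1) − (1)·f(k) = k**2 + 7*k + 11/2.
deg f ≤ 2 (via 0,0,2).
Coefficient equations give f(k) = (k**2 + 4*k - 2)/2.
So s_k = (B(k−1)f/C)·t_k = ((k**2 + 4*k - 2)/(2*k**2 + 14*k + 11))·t_k = 3**k*(k**2 + 4*k - 2).
Δs = 3**k*(2*k**2 + 14*k + 11), as required.
s_(n+1) = 3**(n + 1)*(n**2 + 6*n + 3) and s_(0) = -2, so S(n) = 3*3**n*n**2 + 18*3**n*n + 9*3**n + 2.

S(n) = 3 \cdot 3^{n} n^{2} + 18 \cdot 3^{n} n + 9 \cdot 3^{n} + 2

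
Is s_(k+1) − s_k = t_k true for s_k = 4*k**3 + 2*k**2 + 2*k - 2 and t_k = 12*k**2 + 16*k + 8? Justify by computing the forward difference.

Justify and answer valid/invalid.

valid (s_(k+1) − s_k reduces to t_k)

s_(k+1) = 2*k + 4*(k + 1)**3 + 2*(k + 1)**2
s_(k+1) − s_k = 12*k**2 + 16*k + 8
(s_(k+1) − s_k) − t_k = 0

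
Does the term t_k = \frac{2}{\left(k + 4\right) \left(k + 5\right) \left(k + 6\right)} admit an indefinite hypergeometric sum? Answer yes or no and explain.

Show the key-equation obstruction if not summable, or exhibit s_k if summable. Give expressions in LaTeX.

Yes. s_k = \frac{k \left(k + 9\right)}{20 \left(k + 4\right) \left(k + 5\right)}.

Compute t_(k+1)/t_k: get (k + 4)/(k + 7).
So A=k + 4 and B=k + 7, with C=1.
Need (k + 4)·f(k+1) − (k + 6)·f(k) = 1.
Degrees (1,1,0) ⇒ d ≤ 2.
Match coefficients ⇒ f(k) = k*(k + 9)/40.
Certificate R = B(k−1)f/C = k*(k + 6)*(k + 9)/40 gives s_k = k*(k + 9)/(20*(k + 4)*(k + 5)).
Check: Δs_k = 2/(k**3 + 15*k**2 + 74*k + 120). ✓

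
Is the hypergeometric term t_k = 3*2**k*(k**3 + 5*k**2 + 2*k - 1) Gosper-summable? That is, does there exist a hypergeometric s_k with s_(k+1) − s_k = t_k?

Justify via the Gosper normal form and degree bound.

Yes. s_k = 3*2**k*(k**3 - k**2 - 1).

t_(k+1)/t_k = 2*(k**3 + 8*k**2 + 15*k + 7)/(k**3 + 5*k**2 + 2*k - 1).
Take A(k)=2, B(k)=1, C(k)=k**3 + 5*k**2 + 2*k - 1.
Need (2)·f(k+1) − (1)·f(k) = k**3 + 5*k**2 + 2*k - 1.
Bound: deg f ≤ 3.
Coefficient equations give f(k) = k**3 - k**2 - 1.
Certificate R = B(k−1)f/C = (k**3 - k**2 - 1)/(k**3 + 5*k**2 + 2*k - 1) gives s_k = 3*2**k*(k**3 - k**2 - 1).
s_(k+1) − s_k = 3*2**k*(k**3 + 5*k**2 + 2*k - 1) = t_k.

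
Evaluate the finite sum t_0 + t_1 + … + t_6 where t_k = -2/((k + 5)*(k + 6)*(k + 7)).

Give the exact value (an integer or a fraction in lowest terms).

r(k) = (k + 5)/(k + 8) after simplifying.
Normal form (A,B,C) = (k + 5, k + 8, 1).
Key eq: (k + 5)·f(k+1) = (k + 7)·f(k) + (1).
Bound: deg f ≤ 2.
Coefficient equations give f(k) = k*(k + 11)/60.
Then R = B(k−1)f/C = k*(k + 7)*(k + 11)/60, so s_k = R(k)·t_k = k*(-k - 11)/(30*(k + 5)*(k + 6)).
s_(k+1) − s_k = -2/(k**3 + 18*k**2 + 107*k + 210) = t_k.
Evaluate s at k=7 and k=0: -7/260 and 0; difference -7/260.

Σ = -7/260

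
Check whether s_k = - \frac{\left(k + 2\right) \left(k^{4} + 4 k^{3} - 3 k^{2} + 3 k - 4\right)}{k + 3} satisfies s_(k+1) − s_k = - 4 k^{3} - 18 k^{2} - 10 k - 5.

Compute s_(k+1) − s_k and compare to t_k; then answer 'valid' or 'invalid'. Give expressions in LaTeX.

Invalid: residual \frac{3 k^{4} + 26 k^{3} + 67 k^{2} + 32 k + 19}{k^{2} + 7 k + 12} ≠ 0.

s_(k+1) = (-k**5 - 11*k**4 - 39*k**3 - 58*k**2 - 40*k - 3)/(k + 4)
s_(k+1) − s_k = (-4*k**5 - 43*k**4 - 158*k**3 - 224*k**2 - 123*k - 41)/(k**2 + 7*k + 12)
(s_(k+1) − s_k) − t_k = (3*k**4 + 26*k**3 + 67*k**2 + 32*k + 19)/(k**2 + 7*k + 12)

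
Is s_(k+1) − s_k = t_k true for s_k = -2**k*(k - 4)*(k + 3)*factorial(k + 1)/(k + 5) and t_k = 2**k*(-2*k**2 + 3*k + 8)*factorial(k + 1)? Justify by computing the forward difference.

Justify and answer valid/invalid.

s_(k+1) = -2**(k + 1)*(k - 3)*(k + 4)*factorial(k + 2)/(k + 6)
s_(k+1) − s_k = -2**k*(2*k**4 + 15*k**3 + 5*k**2 - 130*k - 168)*factorial(k + 1)/((k + 5)*(k + 6))
(s_(k+1) − s_k) − t_k = 2**(k + 1)*(2*k**3 + 7*k**2 - 24*k - 36)*factorial(k + 1)/((k + 5)*(k + 6))

Invalid: residual 2**(k + 1)*(2*k**3 + 7*k**2 - 24*k - 36)*factorial(k + 1)/((k + 5)*(k + 6)) ≠ 0.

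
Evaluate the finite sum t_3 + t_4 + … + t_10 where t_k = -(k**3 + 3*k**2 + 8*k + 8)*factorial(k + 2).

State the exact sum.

t_(k+1)/t_k = (k**4 + 9*k**3 + 35*k**2 + 71*k + 60)/(k**3 + 3*k**2 + 8*k + 8).
Factor: A=k + 3; B=1; C=k**3 + 3*k**2 + 8*k + 8.
Set up (k + 3)·f(k+1) − (1)·f(k) − (k**3 + 3*k**2 + 8*k + 8) = 0.
Bound: deg f ≤ 2.
Solve for f: f(k) = k**2 - k + 4 (degree 2 ≤ 2).
So s_k = (B(k−1)f/C)·t_k = ((k**2 - k + 4)/(k**3 + 3*k**2 + 8*k + 8))·t_k = -(k**2 - k + 4)*factorial(k + 2).
Δs = -(k**3 + 3*k**2 + 8*k + 8)*factorial(k + 2), as required.
Evaluate s at k=11 and k=3: -709880371200 and -1200; difference -709880370000.

Σ = -709880370000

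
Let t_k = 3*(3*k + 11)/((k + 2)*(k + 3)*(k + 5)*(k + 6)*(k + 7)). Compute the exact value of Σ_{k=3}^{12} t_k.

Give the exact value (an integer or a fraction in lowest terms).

Σ = 53/6840

r(k) = (k + 2)*(k + 5)*(3*k + 14)/((k + 4)*(k + 8)*(3*k + 11)) after simplifying.
Gosper form: A/B · C(k+1)/C(k) with A=k + 2, B=k + 8, C=k**2 + 23*k/3 + 44/3.
Key eq: (k + 2)·f(k+1) = (k + 7)·f(k) + (k**2 + 23*k/3 + 44/3).
Bound: deg f ≤ 5.
Solving with deg f ≤ 5: f(k) = k*(k + 3)*(k + 4)*(k**2 + 13*k + 52)/180.
R(k) = B(k−1)·f(k)/C(k) = k*(k + 3)*(k + 7)*(k**2 + 13*k + 52)/(60*(3*k + 11)); s_k = R·t_k = k*(k**2 + 13*k + 52)/(20*(k**3 + 13*k**2 + 52*k + 60)).
Δs = 3*(3*k + 11)/(k**5 + 23*k**4 + 203*k**3 + 853*k**2 + 1692*k + 1260), as required.
Sum = s_(13) − s_(3); s_(13) = 169/3420, s_(3) = 1/24 ⇒ 53/6840.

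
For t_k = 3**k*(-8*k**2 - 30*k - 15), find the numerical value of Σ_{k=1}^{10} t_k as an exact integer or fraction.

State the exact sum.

Compute t_(k+1)/t_k: get 3*(8*k**2 + 46*k + 53)/(8*k**2 + 30*k + 15).
Normal form (A,B,C) = (3, 1, k**2 + 15*k/4 + 15/8).
Need (3)·f(k+1) − (1)·f(k) = k**2 + 15*k/4 + 15/8.
From deg A=0, deg B=0, deg C=2: d=2.
Match coefficients ⇒ f(k) = (4*k**2 + 3*k - 3)/8.
So s_k = (B(k−1)f/C)·t_k = ((4*k**2 + 3*k - 3)/(8*k**2 + 30*k + 15))·t_k = 3**k*(-4*k**2 - 3*k + 3).
Δs = 3**k*(-8*k**2 - 30*k - 15), as required.
Σ_(k=1)^(10) t_k = s_(11) − s_(1) = -91053558 − (-12) = -91053546.

Σ = -91053546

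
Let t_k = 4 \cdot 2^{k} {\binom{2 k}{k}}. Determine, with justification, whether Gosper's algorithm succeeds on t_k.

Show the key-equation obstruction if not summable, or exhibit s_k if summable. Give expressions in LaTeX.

t_(k+1)/t_k = 4*(2*k + 1)/(k + 1).
Normal form (A,B,C) = (8*k + 4, k + 1, 1).
Need (8*k + 4)·f(k+1) − (k)·f(k) = 1.
d = -1 from the (1,1,0) case.
deg f ≤ -1 is impossible — no certificate.

No. Not Gosper-summable.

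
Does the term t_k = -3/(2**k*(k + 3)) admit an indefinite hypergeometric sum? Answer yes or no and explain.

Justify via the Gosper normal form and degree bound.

No — t_k has no hypergeometric antidifference.

t_(k+1)/t_k = (k + 3)/(2*(k + 4)).
Normal form (A,B,C) = (k/2 + 3/2, k + 4, 1).
Solve (k/2 + 3/2)·f(k+1) − (k + 3)·f(k) = 1.
Bound: deg f ≤ -1.
Bound -1 < 0, so the key equation has no polynomial solution.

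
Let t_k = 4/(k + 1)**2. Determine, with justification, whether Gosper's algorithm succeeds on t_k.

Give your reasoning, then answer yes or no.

t_(k+1)/t_k = (k + 1)**2/(k + 2)**2.
Normal form (A,B,C) = (k**2 + 2*k + 1, k**2 + 4*k + 4, 1).
Need (k**2 + 2*k + 1)·f(k+1) − (k**2 + 2*k + 1)·f(k) = 1.
From deg A=2, deg B=2, deg C=0: d=0.
Write f(k) = c0. Then LHS − RHS = -1, requiring -1 = 0: contradictory. No certificate.

No. Not Gosper-summable.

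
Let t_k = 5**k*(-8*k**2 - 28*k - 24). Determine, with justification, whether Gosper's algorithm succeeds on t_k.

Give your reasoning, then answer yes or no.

Yes. s_k = 5**k*(-2*k**2 - 2*k - 1).

Compute t_(k+1)/t_k: get 5*(2*k**2 + 11*k + 15)/(2*k**2 + 7*k + 6).
Factor: A=5; B=1; C=k**2 + 7*k/2 + 3.
Solve (5)·f(k+1) − (1)·f(k) = k**2 + 7*k/2 + 3.
From deg A=0, deg B=0, deg C=2: d=2.
Solving with deg f ≤ 2: f(k) = (2*k**2 + 2*k + 1)/8.
So s_k = (B(k−1)f/C)·t_k = ((2*k**2 + 2*k + 1)/(4*(k + 2)*(2*k + 3)))·t_k = 5**k*(-2*k**2 - 2*k - 1).
Check: Δs_k = 5**k*(-8*k**2 - 28*k - 24). ✓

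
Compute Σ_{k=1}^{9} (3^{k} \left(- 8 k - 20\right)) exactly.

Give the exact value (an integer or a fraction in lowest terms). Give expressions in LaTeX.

Σ = -2598132

Compute t_(k+1)/t_k: get 3*(2*k + 7)/(2*k + 5).
So A=3 and B=1, with C=k + 5/2.
Solve (3)·f(k+1) − (1)·f(k) = k + 5/2.
From deg A=0, deg B=0, deg C=1: d=1.
Coefficient equations give f(k) = (k + 1)/2.
R(k) = B(k−1)·f(k)/C(k) = (k + 1)/(2*k + 5); s_k = R·t_k = -4*3**k*(k + 1).
s_(k+1) − s_k = 3**k*(-8*k - 20) = t_k.
Telescoping: Σ = s_(10) − s_(1) = -2598156 − (-24) = -2598132.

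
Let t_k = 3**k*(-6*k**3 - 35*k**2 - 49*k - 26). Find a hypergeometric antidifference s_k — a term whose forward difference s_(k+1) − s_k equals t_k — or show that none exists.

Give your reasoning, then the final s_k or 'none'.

The ratio is 3*(6*k**3 + 53*k**2 + 137*k + 116)/(6*k**3 + 35*k**2 + 49*k + 26).
Gosper form: A/B · C(k+1)/C(k) with A=3, B=1, C=k**3 + 35*k**2/6 + 49*k/6 + 13/3.
Key eq: (3)·f(k+1) = (1)·f(k) + (k**3 + 35*k**2/6 + 49*k/6 + 13/3).
deg f ≤ 3 (via 0,0,3).
Solve for f: f(k) = (3*k**3 + 4*k**2 - k + 4)/6 (degree 3 ≤ 3).
Get s_k = R·t_k = 3**k*(-3*k**3 - 4*k**2 + k - 4) with R(k) = B(k−1)f(k)/C(k) = (3*k**3 + 4*k**2 - k + 4)/(6*k**3 + 35*k**2 + 49*k + 26).
Check: Δs_k = 3**k*(-6*k**3 - 35*k**2 - 49*k - 26). ✓

s_k = 3**k*(-3*k**3 - 4*k**2 + k - 4)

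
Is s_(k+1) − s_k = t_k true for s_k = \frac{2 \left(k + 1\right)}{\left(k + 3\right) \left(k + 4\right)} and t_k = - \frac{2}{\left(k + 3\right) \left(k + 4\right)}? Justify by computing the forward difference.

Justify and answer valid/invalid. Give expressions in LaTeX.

s_(k+1) = 2*(k + 2)/((k + 4)*(k + 5))
s_(k+1) − s_k = 2*(1 - k)/(k**3 + 12*k**2 + 47*k + 60)
(s_(k+1) − s_k) − t_k = 12/(k**3 + 12*k**2 + 47*k + 60)

Invalid: residual \frac{12}{k^{3} + 12 k^{2} + 47 k + 60} ≠ 0.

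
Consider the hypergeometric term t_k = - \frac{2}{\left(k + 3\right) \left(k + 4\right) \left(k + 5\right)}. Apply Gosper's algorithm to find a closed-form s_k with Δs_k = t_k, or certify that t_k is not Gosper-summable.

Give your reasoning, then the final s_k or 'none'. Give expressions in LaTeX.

t_(k+1)/t_k = (k + 3)/(k + 6).
Normal form (A,B,C) = (k + 3, k + 6, 1).
Key eq: (k + 3)·f(k+1) = (k + 5)·f(k) + (1).
deg f ≤ 2 (via 1,1,0).
Coefficient equations give f(k) = k*(k + 7)/24.
Get s_k = R·t_k = k*(-k - 7)/(12*(k + 3)*(k + 4)) with R(k) = B(k−1)f(k)/C(k) = k*(k + 5)*(k + 7)/24.
s_(k+1) − s_k = -2/(k**3 + 12*k**2 + 47*k + 60) = t_k.

s_k = \frac{k \left(- k - 7\right)}{12 \left(k + 3\right) \left(k + 4\right)}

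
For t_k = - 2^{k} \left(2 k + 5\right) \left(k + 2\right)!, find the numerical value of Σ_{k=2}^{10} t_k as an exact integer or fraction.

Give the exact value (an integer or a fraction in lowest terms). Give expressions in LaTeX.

Σ = -12752938598304

The ratio is 2*(k + 3)*(2*k + 7)/(2*k + 5).
Take A(k)=2*k + 6, B(k)=1, C(k)=k + 5/2.
f must satisfy (2*k + 6)·f(k+1) − (1)·f(k) = k + 5/2.
deg f ≤ 0 (via 1,0,1).
Solve for f: f(k) = 1/2 (degree 0 ≤ 0).
So s_k = (B(k−1)f/C)·t_k = (1/(2*k + 5))·t_k = -2**k*factorial(k + 2).
Verify: -2**k*(2*k + 5)*factorial(k + 2) matches t_k.
Telescoping: Σ = s_(11) − s_(2) = -12752938598400 − (-96) = -12752938598304.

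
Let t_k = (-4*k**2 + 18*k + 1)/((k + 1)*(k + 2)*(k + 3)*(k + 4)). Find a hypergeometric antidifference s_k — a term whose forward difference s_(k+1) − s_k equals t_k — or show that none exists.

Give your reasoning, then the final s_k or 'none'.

s_k = k*(4*k - 3)/((k + 1)*(k + 2)*(k + 3))

The ratio is (k + 1)*(18*k - 4*(k + 1)**2 + 19)/((k + 5)*(-4*k**2 + 18*k + 1)).
Normal form (A,B,C) = (k + 1, k + 5, k**2 - 9*k/2 - 1/4).
Solve (k + 1)·f(k+1) − (k + 4)·f(k) = k**2 - 9*k/2 - 1/4.
Bound: deg f ≤ 3.
Match coefficients ⇒ f(k) = -k*(4*k - 3)/4.
Get s_k = R·t_k = k*(4*k - 3)/((k + 1)*(k + 2)*(k + 3)) with R(k) = B(k−1)f(k)/C(k) = -k*(k + 4)*(4*k - 3)/(4*k**2 - 18*k - 1).
s_(k+1) − s_k = (-4*k**2 + 18*k + 1)/(k**4 + 10*k**3 + 35*k**2 + 50*k + 24) = t_k.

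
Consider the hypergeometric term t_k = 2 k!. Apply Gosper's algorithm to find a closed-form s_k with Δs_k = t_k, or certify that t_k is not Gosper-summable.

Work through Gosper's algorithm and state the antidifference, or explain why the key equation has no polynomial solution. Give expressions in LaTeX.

none — t_k is not Gosper-summable

The ratio is k + 1.
Take A(k)=k + 1, B(k)=1, C(k)=1.
Need (k + 1)·f(k+1) − (1)·f(k) = 1.
From deg A=1, deg B=0, deg C=0: d=-1.
deg f ≤ -1 is impossible — no certificate.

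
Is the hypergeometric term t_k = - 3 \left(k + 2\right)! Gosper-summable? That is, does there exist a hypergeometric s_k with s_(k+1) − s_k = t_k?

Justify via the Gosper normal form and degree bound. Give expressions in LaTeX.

Step 1: r(k) = k + 3.
So A=k + 3 and B=1, with C=1.
Key eq: (k + 3)·f(k+1) = (1)·f(k) + (1).
Bound: deg f ≤ -1.
Bound -1 < 0, so the key equation has no polynomial solution.

No. Not Gosper-summable.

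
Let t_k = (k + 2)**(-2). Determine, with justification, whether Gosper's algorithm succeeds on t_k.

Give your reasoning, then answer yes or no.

t_(k+1)/t_k = (k + 2)**2/(k + 3)**2.
Take A(k)=k**2 + 4*k + 4, B(k)=k**2 + 6*k + 9, C(k)=1.
Need (k**2 + 4*k + 4)·f(k+1) − (k**2 + 4*k + 4)·f(k) = 1.
d = 0 from the (2,2,0) case.
Write f(k) = c0. Then LHS − RHS = -1, requiring -1 = 0: contradictory. No certificate.

No. Not Gosper-summable.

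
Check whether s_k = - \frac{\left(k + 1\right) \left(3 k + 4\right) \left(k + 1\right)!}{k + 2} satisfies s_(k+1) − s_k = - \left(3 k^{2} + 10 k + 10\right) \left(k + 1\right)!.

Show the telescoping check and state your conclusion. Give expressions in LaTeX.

s_(k+1) = -(k + 2)*(3*k + 7)*factorial(k + 2)/(k + 3)
s_(k+1) − s_k = -(3*k**4 + 22*k**3 + 62*k**2 + 83*k + 44)*factorial(k + 1)/((k + 2)*(k + 3))
(s_(k+1) − s_k) − t_k = (3*k**3 + 16*k**2 + 27*k + 16)*factorial(k + 1)/((k + 2)*(k + 3))

Invalid: residual \frac{\left(3 k^{3} + 16 k^{2} + 27 k + 16\right) \left(k + 1\right)!}{\left(k + 2\right) \left(k + 3\right)} ≠ 0.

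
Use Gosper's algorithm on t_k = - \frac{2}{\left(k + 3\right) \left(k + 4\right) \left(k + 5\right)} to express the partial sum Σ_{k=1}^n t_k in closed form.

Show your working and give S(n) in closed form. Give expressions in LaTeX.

S(n) = \frac{n \left(- n - 9\right)}{20 \left(n^{2} + 9 n + 20\right)}

r(k) = (k + 3)/(k + 6) after simplifying.
Take A(k)=k + 3, B(k)=k + 6, C(k)=1.
Set up (k + 3)·f(k+1) − (k + 5)·f(k) − (1) = 0.
Degrees (1,1,0) ⇒ d ≤ 2.
Solve for f: f(k) = k*(k + 7)/24 (degree 2 ≤ 2).
Certificate R = B(k−1)f/C = k*(k + 5)*(k + 7)/24 gives s_k = k*(-k - 7)/(12*(k + 3)*(k + 4)).
Verify: -2/(k**3 + 12*k**2 + 47*k + 60) matches t_k.
s_(n+1) = (-n**2 - 9*n - 8)/(12*(n**2 + 9*n + 20)) and s_(1) = -1/30, so S(n) = n*(-n - 9)/(20*(n**2 + 9*n + 20)).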